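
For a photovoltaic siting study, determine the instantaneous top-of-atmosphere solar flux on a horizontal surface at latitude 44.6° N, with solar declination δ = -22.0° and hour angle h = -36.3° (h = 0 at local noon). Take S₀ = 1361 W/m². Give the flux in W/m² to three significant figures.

cos θ_z = sin φ sin δ + cos φ cos δ cos h = -0.263031 + 0.532057 = 0.269026.
Flux = S₀ · cos θ_z = 1361 × 0.269026 = 366.1 W/m².

366 W/m²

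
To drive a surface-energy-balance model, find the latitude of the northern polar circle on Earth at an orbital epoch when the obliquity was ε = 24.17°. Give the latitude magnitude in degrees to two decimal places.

65.83°

The polar circle is the lowest latitude that experiences at least one full rotation of continuous daylight at the northern-summer solstice; it lies at |φ| = 90° − ε = 90° − 24.17° = 65.83°.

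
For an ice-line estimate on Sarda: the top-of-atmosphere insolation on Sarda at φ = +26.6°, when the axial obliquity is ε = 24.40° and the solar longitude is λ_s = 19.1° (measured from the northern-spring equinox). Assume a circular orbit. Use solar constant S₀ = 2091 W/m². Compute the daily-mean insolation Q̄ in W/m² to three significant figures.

Q̄ ≈ 654 W/m²

Solar declination: sin δ = sin ε · sin λ_s = sin 24.40° × sin 19.1° = 0.13518, so δ = +7.769°.
cos H₀ = −tan(+26.6°) tan(+7.769°) = -0.0683, H₀ = 1.6392 rad.
Bracket: H₀ sin φ sin δ + cos φ cos δ sin H₀ = 1.6392×0.44776×0.13518 + 0.89415×0.99082×0.99766 = 0.099218 + 0.883869 = 0.983087.
Q̄ = (S₀/π) × [bracket] = (2091/π) × 0.983087 = 654.3 W/m².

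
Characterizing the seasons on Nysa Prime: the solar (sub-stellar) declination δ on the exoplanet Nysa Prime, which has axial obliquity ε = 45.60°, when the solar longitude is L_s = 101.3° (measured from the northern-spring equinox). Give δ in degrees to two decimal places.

sin δ = sin ε · sin L_s = sin 45.60° × sin 101.3° = 0.700622.
δ = arcsin(0.700622) = +44.48°.

δ = +44.48°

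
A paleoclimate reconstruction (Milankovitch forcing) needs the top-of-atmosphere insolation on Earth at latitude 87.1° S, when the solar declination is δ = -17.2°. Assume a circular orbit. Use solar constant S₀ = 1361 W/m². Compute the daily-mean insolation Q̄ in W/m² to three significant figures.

Q̄ ≈ 402 W/m²

cos H₀ = −tan(-87.1°) tan(-17.200°) = -6.1106 ≤ −1 ⇒ polar day, H₀ = π.
Bracket: H₀ sin φ sin δ + cos φ cos δ sin H₀ = 3.1416×-0.99872×-0.29571 + 0.05059×0.95528×0.00000 = 0.927813 + 0.000000 = 0.927813.
Q̄ = (S₀/π) × [bracket] = (1361/π) × 0.927813 = 401.9 W/m².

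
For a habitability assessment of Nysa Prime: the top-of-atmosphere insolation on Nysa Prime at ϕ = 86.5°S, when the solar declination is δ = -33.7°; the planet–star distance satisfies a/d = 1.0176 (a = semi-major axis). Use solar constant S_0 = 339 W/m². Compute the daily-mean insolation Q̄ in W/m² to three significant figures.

cos h₀ = −tan(-86.5°) tan(-33.700°) = -10.9040 ≤ −1 ⇒ polar day, h₀ = π.
Bracket: h₀ sin ϕ sin δ + cos ϕ cos δ sin h₀ = 3.1416×-0.99813×-0.55484 + 0.06105×0.83195×0.00000 = 1.739826 + 0.000000 = 1.739826.
Inverse-square distance factor (a/d)² = 1.0176² = 1.035510.
Q̄ = (S_0/π) × 1.035510 × [bracket] = (339/π) × 1.035510 × 1.739826 = 194.4 W/m².

Q̄ ≈ 194 W/m²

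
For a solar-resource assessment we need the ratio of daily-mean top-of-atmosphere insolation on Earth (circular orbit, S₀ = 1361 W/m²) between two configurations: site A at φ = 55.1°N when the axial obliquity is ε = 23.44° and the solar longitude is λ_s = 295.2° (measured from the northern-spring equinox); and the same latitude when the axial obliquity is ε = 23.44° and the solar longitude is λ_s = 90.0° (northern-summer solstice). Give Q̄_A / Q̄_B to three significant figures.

Q̄_A / Q̄_B ≈ 0.135

— Configuration A (φ=+55.1°):
Solar declination: sin δ = sin ε · sin λ_s = sin 23.44° × sin 295.2° = -0.35993, so δ = -21.096°.
cos H₀ = −tan(+55.1°) tan(-21.096°) = 0.5530, H₀ = 0.9848 rad.
Bracket: H₀ sin φ sin δ + cos φ cos δ sin H₀ = 0.9848×0.82015×-0.35993 + 0.57215×0.93298×0.83317 = -0.290710 + 0.444750 = 0.154040.
Q̄ = (S₀/π) × [bracket] = (1361/π) × 0.154040 = 66.733 W/m².
— Configuration B (φ=+55.1°):
Solar declination: sin δ = sin ε · sin λ_s = sin 23.44° × sin 90.0° = 0.39779, so δ = +23.440°.
cos H₀ = −tan(+55.1°) tan(+23.440°) = -0.6215, H₀ = 2.2415 rad.
Bracket: H₀ sin φ sin δ + cos φ cos δ sin H₀ = 2.2415×0.82015×0.39779 + 0.57215×0.91748×0.78341 = 0.731284 + 0.411240 = 1.142524.
Q̄ = (S₀/π) × [bracket] = (1361/π) × 1.142524 = 494.96 W/m².
Ratio Q̄_A / Q̄_B = 66.733 / 494.96 = 0.1348.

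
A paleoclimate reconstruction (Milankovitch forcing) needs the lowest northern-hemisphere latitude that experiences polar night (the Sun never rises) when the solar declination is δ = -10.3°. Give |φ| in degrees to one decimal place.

|φ| = 79.7°

Polar night requires cos H₀ = −tan φ tan δ ≥ 1, i.e. tan φ tan δ ≤ −1.
The boundary is |tan φ| · |tan δ| = 1, so |φ| = 90° − |δ| = 90° − 10.3° = 79.7° in the northern hemisphere.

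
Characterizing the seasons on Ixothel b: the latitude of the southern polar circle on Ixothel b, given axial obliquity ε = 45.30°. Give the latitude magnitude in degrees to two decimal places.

44.70°

The polar circle is the lowest latitude that experiences at least one full rotation of continuous darkness at the northern-summer solstice; it lies at |ϕ| = 90° − ε = 90° − 45.30° = 44.70°.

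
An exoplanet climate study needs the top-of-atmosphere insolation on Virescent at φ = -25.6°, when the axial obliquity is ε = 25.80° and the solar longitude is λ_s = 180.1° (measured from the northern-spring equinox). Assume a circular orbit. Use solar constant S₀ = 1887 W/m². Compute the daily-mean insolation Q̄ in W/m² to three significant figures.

Q̄ ≈ 542 W/m²

Solar declination: sin δ = sin ε · sin λ_s = sin 25.80° × sin 180.1° = -0.00076, so δ = -0.044°.
cos H₀ = −tan(-25.6°) tan(-0.044°) = -0.0004, H₀ = 1.5712 rad.
Bracket: H₀ sin φ sin δ + cos φ cos δ sin H₀ = 1.5712×-0.43209×-0.00076 + 0.90183×1.00000×1.00000 = 0.000516 + 0.901830 = 0.902346.
Q̄ = (S₀/π) × [bracket] = (1887/π) × 0.902346 = 542.0 W/m².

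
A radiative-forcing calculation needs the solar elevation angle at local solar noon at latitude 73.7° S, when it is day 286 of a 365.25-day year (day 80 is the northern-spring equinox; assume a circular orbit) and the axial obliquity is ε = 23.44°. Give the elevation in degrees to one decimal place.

25.3°

Solar longitude: λ_s = 360° × (286 − 80)/365.25 = 203.039°.
sin δ = sin 23.44° × sin 203.039° = -0.15568, so δ = -8.956°.
At local noon the hour angle is zero, so the zenith angle equals |φ − δ| = |-73.7° − (-8.956°)| = 64.744°.
Elevation = 90° − 64.744° = 25.3°.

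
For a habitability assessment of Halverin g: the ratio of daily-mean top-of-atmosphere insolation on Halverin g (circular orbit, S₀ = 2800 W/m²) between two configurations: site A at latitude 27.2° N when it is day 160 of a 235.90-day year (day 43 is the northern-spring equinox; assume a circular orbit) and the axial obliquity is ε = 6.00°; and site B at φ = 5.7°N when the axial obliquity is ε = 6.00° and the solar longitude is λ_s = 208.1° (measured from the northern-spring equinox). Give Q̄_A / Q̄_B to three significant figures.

— Configuration A (φ=+27.2°):
Solar longitude: λ_s = 360° × (160 − 43)/235.90 = 178.550°.
sin δ = sin 6.00° × sin 178.550° = 0.00264, so δ = +0.152°.
cos H₀ = −tan(+27.2°) tan(+0.152°) = -0.0014, H₀ = 1.5722 rad.
Bracket: H₀ sin φ sin δ + cos φ cos δ sin H₀ = 1.5722×0.45710×0.00264 + 0.88942×1.00000×1.00000 = 0.001897 + 0.889420 = 0.891317.
Q̄ = (S₀/π) × [bracket] = (2800/π) × 0.891317 = 794.40 W/m².
— Configuration B (φ=+5.7°):
Solar declination: sin δ = sin ε · sin λ_s = sin 6.00° × sin 208.1° = -0.04923, so δ = -2.822°.
cos H₀ = −tan(+5.7°) tan(-2.822°) = 0.0049, H₀ = 1.5659 rad.
Bracket: H₀ sin φ sin δ + cos φ cos δ sin H₀ = 1.5659×0.09932×-0.04923 + 0.99506×0.99879×0.99999 = -0.007657 + 0.993846 = 0.986189.
Q̄ = (S₀/π) × [bracket] = (2800/π) × 0.986189 = 878.96 W/m².
Ratio Q̄_A / Q̄_B = 794.40 / 878.96 = 0.9038.

Q̄_A / Q̄_B ≈ 0.904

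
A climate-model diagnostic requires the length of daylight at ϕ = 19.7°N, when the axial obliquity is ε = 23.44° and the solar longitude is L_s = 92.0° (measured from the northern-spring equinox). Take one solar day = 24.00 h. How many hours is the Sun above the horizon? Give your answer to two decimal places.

Solar declination: sin δ = sin ε · sin L_s = sin 23.44° × sin 92.0° = 0.39755, so δ = +23.425°.
cos h₀ = −tan ϕ · tan δ = −tan(+19.7°) × tan(+23.425°) = -0.1551, so h₀ = 1.7266 rad = 98.92°.
Daylight = 2h₀/(2π) × 24.00 h = (1.7266/π) × 24.00 = 13.19 h.

13.19 h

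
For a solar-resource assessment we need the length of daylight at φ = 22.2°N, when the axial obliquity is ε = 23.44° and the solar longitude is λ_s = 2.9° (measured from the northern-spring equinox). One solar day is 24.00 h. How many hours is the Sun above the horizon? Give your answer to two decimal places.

12.06 h

Solar declination: sin δ = sin ε · sin λ_s = sin 23.44° × sin 2.9° = 0.02013, so δ = +1.153°.
cos H₀ = −tan φ · tan δ = −tan(+22.2°) × tan(+1.153°) = -0.0082, so H₀ = 1.5790 rad = 90.47°.
Daylight = 2H₀/(2π) × 24.00 h = (1.5790/π) × 24.00 = 12.06 h.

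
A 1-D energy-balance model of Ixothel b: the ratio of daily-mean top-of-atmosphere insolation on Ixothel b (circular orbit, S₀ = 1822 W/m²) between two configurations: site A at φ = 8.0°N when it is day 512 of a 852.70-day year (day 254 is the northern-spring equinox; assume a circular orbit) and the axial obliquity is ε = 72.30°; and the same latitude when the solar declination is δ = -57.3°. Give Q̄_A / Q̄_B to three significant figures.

Q̄_A / Q̄_B ≈ 1.77

— Configuration A (φ=+8.0°):
Solar longitude: λ_s = 360° × (512 − 254)/852.70 = 108.925°.
sin δ = sin 72.30° × sin 108.925° = 0.90117, so δ = +64.312°.
cos H₀ = −tan(+8.0°) tan(+64.312°) = -0.2922, H₀ = 1.8673 rad.
Bracket: H₀ sin φ sin δ + cos φ cos δ sin H₀ = 1.8673×0.13917×0.90117 + 0.99027×0.43347×0.95636 = 0.234189 + 0.410520 = 0.644709.
Q̄ = (S₀/π) × [bracket] = (1822/π) × 0.644709 = 373.91 W/m².
— Configuration B (φ=+8.0°):
cos H₀ = −tan(+8.0°) tan(-57.300°) = 0.2189, H₀ = 1.3501 rad.
Bracket: H₀ sin φ sin δ + cos φ cos δ sin H₀ = 1.3501×0.13917×-0.84151 + 0.99027×0.54024×0.97574 = -0.158114 + 0.522005 = 0.363891.
Q̄ = (S₀/π) × [bracket] = (1822/π) × 0.363891 = 211.04 W/m².
Ratio Q̄_A / Q̄_B = 373.91 / 211.04 = 1.772.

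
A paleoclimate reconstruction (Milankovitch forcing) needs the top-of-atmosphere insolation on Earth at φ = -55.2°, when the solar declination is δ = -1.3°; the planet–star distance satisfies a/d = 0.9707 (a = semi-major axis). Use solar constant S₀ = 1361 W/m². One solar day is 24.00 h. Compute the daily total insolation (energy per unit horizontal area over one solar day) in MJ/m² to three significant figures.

cos H₀ = −tan(-55.2°) tan(-1.300°) = -0.0327, H₀ = 1.6035 rad.
Bracket: H₀ sin φ sin δ + cos φ cos δ sin H₀ = 1.6035×-0.82115×-0.02269 + 0.57071×0.99974×0.99947 = 0.029876 + 0.570259 = 0.600135.
Inverse-square distance factor (a/d)² = 0.9707² = 0.942258.
Q̄ = (S₀/π) × 0.942258 × [bracket] = (1361/π) × 0.942258 × 0.600135 = 244.98 W/m².
Daily total = Q̄ × 24.00 h × 3600 s/h = 244.98 × 24.00 × 3600 / 10⁶ = 21.17 MJ/m².

21.2 MJ/m²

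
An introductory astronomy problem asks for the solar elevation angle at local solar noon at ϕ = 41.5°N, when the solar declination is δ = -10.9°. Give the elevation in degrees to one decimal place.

37.6°

At local noon the hour angle is zero, so the zenith angle equals |ϕ − δ| = |+41.5° − (-10.900°)| = 52.400°.
Elevation = 90° − 52.400° = 37.6°.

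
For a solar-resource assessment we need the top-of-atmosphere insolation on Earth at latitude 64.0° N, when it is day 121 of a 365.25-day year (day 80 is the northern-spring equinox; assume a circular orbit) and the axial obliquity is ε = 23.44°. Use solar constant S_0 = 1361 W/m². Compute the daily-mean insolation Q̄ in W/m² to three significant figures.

Solar longitude: L_s = 360° × (121 − 80)/365.25 = 40.411°.
sin δ = sin 23.44° × sin 40.411° = 0.25787, so δ = +14.944°.
cos h₀ = −tan(+64.0°) tan(+14.944°) = -0.5472, h₀ = 2.1498 rad.
Bracket: h₀ sin ϕ sin δ + cos ϕ cos δ sin h₀ = 2.1498×0.89879×0.25787 + 0.43837×0.96618×0.83699 = 0.498261 + 0.354502 = 0.852763.
Q̄ = (S_0/π) × [bracket] = (1361/π) × 0.852763 = 369.4 W/m².

Q̄ ≈ 369 W/m²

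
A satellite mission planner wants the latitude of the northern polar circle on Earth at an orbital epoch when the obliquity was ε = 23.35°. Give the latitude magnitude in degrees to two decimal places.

66.65°

The polar circle is the lowest latitude that experiences at least one full rotation of continuous daylight at the northern-summer solstice; it lies at |ϕ| = 90° − ε = 90° − 23.35° = 66.65°.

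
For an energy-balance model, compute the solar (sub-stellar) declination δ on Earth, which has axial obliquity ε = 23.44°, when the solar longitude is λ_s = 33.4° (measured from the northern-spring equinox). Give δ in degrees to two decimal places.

sin δ = sin ε · sin λ_s = sin 23.44° × sin 33.4° = 0.218975.
δ = arcsin(0.218975) = +12.65°.

δ = +12.65°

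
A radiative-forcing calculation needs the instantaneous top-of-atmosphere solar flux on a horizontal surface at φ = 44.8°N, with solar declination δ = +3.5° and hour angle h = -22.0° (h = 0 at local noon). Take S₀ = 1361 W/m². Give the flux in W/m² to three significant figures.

952 W/m²

cos θ_z = sin φ sin δ + cos φ cos δ cos h = 0.043017 + 0.656675 = 0.699692.
Flux = S₀ · cos θ_z = 1361 × 0.699692 = 952.3 W/m².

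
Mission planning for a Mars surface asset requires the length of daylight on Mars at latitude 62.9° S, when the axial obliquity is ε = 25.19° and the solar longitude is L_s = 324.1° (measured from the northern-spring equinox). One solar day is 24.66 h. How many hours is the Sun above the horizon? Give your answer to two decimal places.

Solar declination: sin δ = sin ε · sin L_s = sin 25.19° × sin 324.1° = -0.24957, so δ = -14.452°.
cos h₀ = −tan ϕ · tan δ = −tan(-62.9°) × tan(-14.452°) = -0.5036, so h₀ = 2.0986 rad = 120.24°.
Daylight = 2h₀/(2π) × 24.66 h = (2.0986/π) × 24.66 = 16.47 h.

16.47 h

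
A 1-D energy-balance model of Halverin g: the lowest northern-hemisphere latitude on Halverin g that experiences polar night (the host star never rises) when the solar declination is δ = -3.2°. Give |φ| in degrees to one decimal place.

|φ| = 86.8°

Polar night requires cos H₀ = −tan φ tan δ ≥ 1, i.e. tan φ tan δ ≤ −1.
The boundary is |tan φ| · |tan δ| = 1, so |φ| = 90° − |δ| = 90° − 3.2° = 86.8° in the northern hemisphere.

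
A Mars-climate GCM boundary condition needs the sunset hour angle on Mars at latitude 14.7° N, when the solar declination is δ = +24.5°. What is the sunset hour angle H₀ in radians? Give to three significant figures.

H₀ = 1.69 rad

cos H₀ = −tan φ · tan δ = −tan(+14.7°) × tan(+24.500°) = -0.1196, so H₀ = 1.6906 rad = 96.87°.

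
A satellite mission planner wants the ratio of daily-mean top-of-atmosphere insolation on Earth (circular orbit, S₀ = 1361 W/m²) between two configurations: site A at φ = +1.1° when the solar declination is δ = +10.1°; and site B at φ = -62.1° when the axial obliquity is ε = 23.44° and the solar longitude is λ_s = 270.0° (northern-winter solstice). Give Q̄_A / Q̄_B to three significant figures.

— Configuration A (φ=+1.1°):
cos H₀ = −tan(+1.1°) tan(+10.100°) = -0.0034, H₀ = 1.5742 rad.
Bracket: H₀ sin φ sin δ + cos φ cos δ sin H₀ = 1.5742×0.01920×0.17537 + 0.99982×0.98450×0.99999 = 0.005300 + 0.984313 = 0.989613.
Q̄ = (S₀/π) × [bracket] = (1361/π) × 0.989613 = 428.72 W/m².
— Configuration B (φ=-62.1°):
Solar declination: sin δ = sin ε · sin λ_s = sin 23.44° × sin 270.0° = -0.39779, so δ = -23.440°.
cos H₀ = −tan(-62.1°) tan(-23.440°) = -0.8189, H₀ = 2.5302 rad.
Bracket: H₀ sin φ sin δ + cos φ cos δ sin H₀ = 2.5302×-0.88377×-0.39779 + 0.46793×0.91748×0.57398 = 0.889504 + 0.246419 = 1.135923.
Q̄ = (S₀/π) × [bracket] = (1361/π) × 1.135923 = 492.10 W/m².
Ratio Q̄_A / Q̄_B = 428.72 / 492.10 = 0.8712.

Q̄_A / Q̄_B ≈ 0.871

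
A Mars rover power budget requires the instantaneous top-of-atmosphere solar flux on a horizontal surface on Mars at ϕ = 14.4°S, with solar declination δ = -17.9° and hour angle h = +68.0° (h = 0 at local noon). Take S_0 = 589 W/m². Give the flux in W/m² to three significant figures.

248 W/m²

cos θ_z = sin ϕ sin δ + cos ϕ cos δ cos h = 0.076436 + 0.345274 = 0.421710.
Flux = S_0 · cos θ_z = 589 × 0.421710 = 248.4 W/m².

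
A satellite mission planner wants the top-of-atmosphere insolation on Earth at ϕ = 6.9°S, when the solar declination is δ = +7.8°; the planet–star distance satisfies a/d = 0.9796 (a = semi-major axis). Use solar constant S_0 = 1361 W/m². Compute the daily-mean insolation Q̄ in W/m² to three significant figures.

cos h₀ = −tan(-6.9°) tan(+7.800°) = 0.0166, h₀ = 1.5542 rad.
Bracket: h₀ sin ϕ sin δ + cos ϕ cos δ sin h₀ = 1.5542×-0.12014×0.13572 + 0.99276×0.99075×0.99986 = -0.025342 + 0.983439 = 0.958097.
Inverse-square distance factor (a/d)² = 0.9796² = 0.959616.
Q̄ = (S_0/π) × 0.959616 × [bracket] = (1361/π) × 0.959616 × 0.958097 = 398.3 W/m².

Q̄ ≈ 398 W/m²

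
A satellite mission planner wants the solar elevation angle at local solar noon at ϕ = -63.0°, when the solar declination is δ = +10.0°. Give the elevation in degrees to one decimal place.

At local noon the hour angle is zero, so the zenith angle equals |ϕ − δ| = |-63.0° − (+10.000°)| = 73.000°.
Elevation = 90° − 73.000° = 17.0°.

17.0°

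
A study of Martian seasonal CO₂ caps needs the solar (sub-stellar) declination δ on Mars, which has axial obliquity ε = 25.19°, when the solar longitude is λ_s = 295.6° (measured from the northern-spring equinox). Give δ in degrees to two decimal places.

δ = -22.57°

sin δ = sin ε · sin λ_s = sin 25.19° × sin 295.6° = -0.383839.
δ = arcsin(-0.383839) = -22.57°.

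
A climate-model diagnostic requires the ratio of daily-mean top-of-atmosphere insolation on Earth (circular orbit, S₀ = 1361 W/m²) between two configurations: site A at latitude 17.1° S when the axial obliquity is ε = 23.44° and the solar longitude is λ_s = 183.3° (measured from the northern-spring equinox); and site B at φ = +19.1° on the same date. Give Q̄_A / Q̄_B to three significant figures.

Q̄_A / Q̄_B ≈ 1.04

— Configuration A (φ=-17.1°):
Solar declination: sin δ = sin ε · sin λ_s = sin 23.44° × sin 183.3° = -0.02290, so δ = -1.312°.
cos H₀ = −tan(-17.1°) tan(-1.312°) = -0.0070, H₀ = 1.5778 rad.
Bracket: H₀ sin φ sin δ + cos φ cos δ sin H₀ = 1.5778×-0.29404×-0.02290 + 0.95579×0.99974×0.99998 = 0.010624 + 0.955522 = 0.966146.
Q̄ = (S₀/π) × [bracket] = (1361/π) × 0.966146 = 418.55 W/m².
— Configuration B (φ=+19.1°):
cos H₀ = −tan(+19.1°) tan(-1.312°) = 0.0079, H₀ = 1.5629 rad.
Bracket: H₀ sin φ sin δ + cos φ cos δ sin H₀ = 1.5629×0.32722×-0.02290 + 0.94495×0.99974×0.99997 = -0.011711 + 0.944676 = 0.932965.
Q̄ = (S₀/π) × [bracket] = (1361/π) × 0.932965 = 404.18 W/m².
Ratio Q̄_A / Q̄_B = 418.55 / 404.18 = 1.036.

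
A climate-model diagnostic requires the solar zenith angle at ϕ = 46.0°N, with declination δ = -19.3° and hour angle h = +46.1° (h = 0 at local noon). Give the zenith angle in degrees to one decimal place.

θ_z = 77.5°

cos θ_z = sin ϕ sin δ + cos ϕ cos δ cos h = -0.237752 + 0.454608 = 0.216856.
θ_z = arccos(0.216856) = 77.5°.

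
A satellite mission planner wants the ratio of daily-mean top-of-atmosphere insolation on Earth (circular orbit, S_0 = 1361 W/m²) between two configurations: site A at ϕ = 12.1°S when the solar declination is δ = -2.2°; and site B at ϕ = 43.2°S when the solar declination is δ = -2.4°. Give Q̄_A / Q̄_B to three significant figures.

— Configuration A (ϕ=-12.1°):
cos h₀ = −tan(-12.1°) tan(-2.200°) = -0.0082, h₀ = 1.5790 rad.
Bracket: h₀ sin ϕ sin δ + cos ϕ cos δ sin h₀ = 1.5790×-0.20962×-0.03839 + 0.97778×0.99926×0.99997 = 0.012707 + 0.977027 = 0.989734.
Q̄ = (S_0/π) × [bracket] = (1361/π) × 0.989734 = 428.77 W/m².
— Configuration B (ϕ=-43.2°):
cos h₀ = −tan(-43.2°) tan(-2.400°) = -0.0394, h₀ = 1.6102 rad.
Bracket: h₀ sin ϕ sin δ + cos ϕ cos δ sin h₀ = 1.6102×-0.68455×-0.04188 + 0.72897×0.99912×0.99923 = 0.046163 + 0.727768 = 0.773931.
Q̄ = (S_0/π) × [bracket] = (1361/π) × 0.773931 = 335.28 W/m².
Ratio Q̄_A / Q̄_B = 428.77 / 335.28 = 1.279.

Q̄_A / Q̄_B ≈ 1.28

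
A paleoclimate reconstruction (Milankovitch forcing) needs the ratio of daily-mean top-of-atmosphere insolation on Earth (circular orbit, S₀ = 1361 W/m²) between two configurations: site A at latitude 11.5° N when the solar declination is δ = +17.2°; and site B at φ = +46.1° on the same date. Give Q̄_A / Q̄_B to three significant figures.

— Configuration A (φ=+11.5°):
cos H₀ = −tan(+11.5°) tan(+17.200°) = -0.0630, H₀ = 1.6338 rad.
Bracket: H₀ sin φ sin δ + cos φ cos δ sin H₀ = 1.6338×0.19937×0.29571 + 0.97992×0.95528×0.99801 = 0.096322 + 0.934235 = 1.030557.
Q̄ = (S₀/π) × [bracket] = (1361/π) × 1.030557 = 446.46 W/m².
— Configuration B (φ=+46.1°):
cos H₀ = −tan(+46.1°) tan(+17.200°) = -0.3217, H₀ = 1.8983 rad.
Bracket: H₀ sin φ sin δ + cos φ cos δ sin H₀ = 1.8983×0.72055×0.29571 + 0.69340×0.95528×0.94685 = 0.404478 + 0.627185 = 1.031663.
Q̄ = (S₀/π) × [bracket] = (1361/π) × 1.031663 = 446.94 W/m².
Ratio Q̄_A / Q̄_B = 446.46 / 446.94 = 0.9989.

Q̄_A / Q̄_B ≈ 0.999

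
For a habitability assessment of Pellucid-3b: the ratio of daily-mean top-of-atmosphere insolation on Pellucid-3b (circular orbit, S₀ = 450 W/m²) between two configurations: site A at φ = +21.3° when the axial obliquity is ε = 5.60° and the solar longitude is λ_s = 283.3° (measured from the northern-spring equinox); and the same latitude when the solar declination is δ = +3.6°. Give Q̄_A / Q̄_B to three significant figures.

— Configuration A (φ=+21.3°):
Solar declination: sin δ = sin ε · sin λ_s = sin 5.60° × sin 283.3° = -0.09497, so δ = -5.449°.
cos H₀ = −tan(+21.3°) tan(-5.449°) = 0.0372, H₀ = 1.5336 rad.
Bracket: H₀ sin φ sin δ + cos φ cos δ sin H₀ = 1.5336×0.36325×-0.09497 + 0.93169×0.99548×0.99931 = -0.052906 + 0.926839 = 0.873933.
Q̄ = (S₀/π) × [bracket] = (450/π) × 0.873933 = 125.18 W/m².
— Configuration B (φ=+21.3°):
cos H₀ = −tan(+21.3°) tan(+3.600°) = -0.0245, H₀ = 1.5953 rad.
Bracket: H₀ sin φ sin δ + cos φ cos δ sin H₀ = 1.5953×0.36325×0.06279 + 0.93169×0.99803×0.99970 = 0.036386 + 0.929576 = 0.965962.
Q̄ = (S₀/π) × [bracket] = (450/π) × 0.965962 = 138.36 W/m².
Ratio Q̄_A / Q̄_B = 125.18 / 138.36 = 0.9047.

Q̄_A / Q̄_B ≈ 0.905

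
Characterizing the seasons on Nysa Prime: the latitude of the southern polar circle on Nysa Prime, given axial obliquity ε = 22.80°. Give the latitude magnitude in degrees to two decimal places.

67.20°

The polar circle is the lowest latitude that experiences at least one full rotation of continuous darkness at the northern-summer solstice; it lies at |ϕ| = 90° − ε = 90° − 22.80° = 67.20°.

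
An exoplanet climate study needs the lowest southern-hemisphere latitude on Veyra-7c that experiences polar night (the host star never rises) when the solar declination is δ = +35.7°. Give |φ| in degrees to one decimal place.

|φ| = 54.3°

Polar night requires cos H₀ = −tan φ tan δ ≥ 1, i.e. tan φ tan δ ≤ −1.
The boundary is |tan φ| · |tan δ| = 1, so |φ| = 90° − |δ| = 90° − 35.7° = 54.3° in the southern hemisphere.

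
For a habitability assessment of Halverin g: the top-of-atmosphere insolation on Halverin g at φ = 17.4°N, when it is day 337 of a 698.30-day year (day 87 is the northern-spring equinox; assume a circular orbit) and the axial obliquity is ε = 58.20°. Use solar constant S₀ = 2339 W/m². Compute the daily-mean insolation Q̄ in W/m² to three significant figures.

Solar longitude: λ_s = 360° × (337 − 87)/698.30 = 128.884°.
sin δ = sin 58.20° × sin 128.884° = 0.66157, so δ = +41.420°.
cos H₀ = −tan(+17.4°) tan(+41.420°) = -0.2765, H₀ = 1.8509 rad.
Bracket: H₀ sin φ sin δ + cos φ cos δ sin H₀ = 1.8509×0.29904×0.66157 + 0.95424×0.74989×0.96102 = 0.366174 + 0.687682 = 1.053856.
Q̄ = (S₀/π) × [bracket] = (2339/π) × 1.053856 = 784.6 W/m².

Q̄ ≈ 785 W/m²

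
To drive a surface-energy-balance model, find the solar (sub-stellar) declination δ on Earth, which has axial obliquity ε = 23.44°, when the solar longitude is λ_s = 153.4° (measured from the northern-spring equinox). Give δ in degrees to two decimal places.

δ = +10.26°

sin δ = sin ε · sin λ_s = sin 23.44° × sin 153.4° = 0.178113.
δ = arcsin(0.178113) = +10.26°.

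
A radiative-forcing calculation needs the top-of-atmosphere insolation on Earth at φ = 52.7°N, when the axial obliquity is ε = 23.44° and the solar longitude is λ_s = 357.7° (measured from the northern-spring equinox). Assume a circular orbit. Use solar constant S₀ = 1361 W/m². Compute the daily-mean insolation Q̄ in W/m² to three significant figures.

Q̄ ≈ 254 W/m²

Solar declination: sin δ = sin ε · sin λ_s = sin 23.44° × sin 357.7° = -0.01596, so δ = -0.915°.
cos H₀ = −tan(+52.7°) tan(-0.915°) = 0.0210, H₀ = 1.5498 rad.
Bracket: H₀ sin φ sin δ + cos φ cos δ sin H₀ = 1.5498×0.79547×-0.01596 + 0.60599×0.99987×0.99978 = -0.019676 + 0.605778 = 0.586102.
Q̄ = (S₀/π) × [bracket] = (1361/π) × 0.586102 = 253.9 W/m².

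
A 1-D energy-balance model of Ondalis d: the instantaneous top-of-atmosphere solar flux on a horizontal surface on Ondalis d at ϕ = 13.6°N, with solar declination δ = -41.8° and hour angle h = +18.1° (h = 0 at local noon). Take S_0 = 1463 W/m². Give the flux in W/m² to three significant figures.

cos θ_z = sin ϕ sin δ + cos ϕ cos δ cos h = -0.156730 + 0.688719 = 0.531989.
Flux = S_0 · cos θ_z = 1463 × 0.531989 = 778.3 W/m².

778 W/m²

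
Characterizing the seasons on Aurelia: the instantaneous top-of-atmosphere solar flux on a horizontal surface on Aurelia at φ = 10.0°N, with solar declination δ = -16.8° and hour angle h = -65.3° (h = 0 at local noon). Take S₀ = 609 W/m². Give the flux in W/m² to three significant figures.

cos θ_z = sin φ sin δ + cos φ cos δ cos h = -0.050190 + 0.393955 = 0.343765.
Flux = S₀ · cos θ_z = 609 × 0.343765 = 209.4 W/m².

209 W/m²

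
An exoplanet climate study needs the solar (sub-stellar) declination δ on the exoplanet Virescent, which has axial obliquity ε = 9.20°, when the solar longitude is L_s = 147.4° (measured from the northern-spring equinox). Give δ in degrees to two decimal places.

sin δ = sin ε · sin L_s = sin 9.20° × sin 147.4° = 0.086139.
δ = arcsin(0.086139) = +4.94°.

δ = +4.94°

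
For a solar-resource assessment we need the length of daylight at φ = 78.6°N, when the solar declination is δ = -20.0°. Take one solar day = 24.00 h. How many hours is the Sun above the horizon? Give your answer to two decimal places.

0.00 h

cos H₀ = −tan φ · tan δ = 1.8051 ≥ 1, so the Sun never rises (polar night) and H₀ = 0.
Daylight = 2H₀/(2π) × 24.00 h = (0.0000/π) × 24.00 = 0.00 h.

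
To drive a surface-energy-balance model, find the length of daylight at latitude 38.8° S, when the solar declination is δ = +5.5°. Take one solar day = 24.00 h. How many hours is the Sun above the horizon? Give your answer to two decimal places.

cos h₀ = −tan ϕ · tan δ = −tan(-38.8°) × tan(+5.500°) = 0.0774, so h₀ = 1.4933 rad = 85.56°.
Daylight = 2h₀/(2π) × 24.00 h = (1.4933/π) × 24.00 = 11.41 h.

11.41 h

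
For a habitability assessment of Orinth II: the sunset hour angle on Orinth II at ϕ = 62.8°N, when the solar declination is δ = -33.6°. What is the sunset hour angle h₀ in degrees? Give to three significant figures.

cos h₀ = −tan ϕ · tan δ = 1.2928 ≥ 1, so the host star never rises (polar night) and h₀ = 0.

h₀ = 0.00°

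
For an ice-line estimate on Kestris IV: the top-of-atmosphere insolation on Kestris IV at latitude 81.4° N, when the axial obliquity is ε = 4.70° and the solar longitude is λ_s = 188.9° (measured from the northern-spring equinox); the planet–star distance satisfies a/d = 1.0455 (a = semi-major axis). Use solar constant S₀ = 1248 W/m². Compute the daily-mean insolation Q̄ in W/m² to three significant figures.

Solar declination: sin δ = sin ε · sin λ_s = sin 4.70° × sin 188.9° = -0.01268, so δ = -0.726°.
cos H₀ = −tan(+81.4°) tan(-0.726°) = 0.0838, H₀ = 1.4869 rad.
Bracket: H₀ sin φ sin δ + cos φ cos δ sin H₀ = 1.4869×0.98876×-0.01268 + 0.14954×0.99992×0.99648 = -0.018642 + 0.149002 = 0.130360.
Inverse-square distance factor (a/d)² = 1.0455² = 1.093070.
Q̄ = (S₀/π) × 1.093070 × [bracket] = (1248/π) × 1.093070 × 0.130360 = 56.61 W/m².

Q̄ ≈ 56.6 W/m²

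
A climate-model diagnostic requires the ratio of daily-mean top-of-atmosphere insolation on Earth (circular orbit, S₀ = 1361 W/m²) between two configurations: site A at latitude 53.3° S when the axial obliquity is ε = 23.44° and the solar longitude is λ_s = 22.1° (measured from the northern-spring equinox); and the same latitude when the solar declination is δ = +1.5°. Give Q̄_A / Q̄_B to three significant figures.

Q̄_A / Q̄_B ≈ 0.734

— Configuration A (φ=-53.3°):
Solar declination: sin δ = sin ε · sin λ_s = sin 23.44° × sin 22.1° = 0.14966, so δ = +8.607°.
cos H₀ = −tan(-53.3°) tan(+8.607°) = 0.2031, H₀ = 1.3663 rad.
Bracket: H₀ sin φ sin δ + cos φ cos δ sin H₀ = 1.3663×-0.80178×0.14966 + 0.59763×0.98874×0.97916 = -0.163948 + 0.578586 = 0.414638.
Q̄ = (S₀/π) × [bracket] = (1361/π) × 0.414638 = 179.63 W/m².
— Configuration B (φ=-53.3°):
cos H₀ = −tan(-53.3°) tan(+1.500°) = 0.0351, H₀ = 1.5357 rad.
Bracket: H₀ sin φ sin δ + cos φ cos δ sin H₀ = 1.5357×-0.80178×0.02618 + 0.59763×0.99966×0.99938 = -0.032235 + 0.597056 = 0.564821.
Q̄ = (S₀/π) × [bracket] = (1361/π) × 0.564821 = 244.69 W/m².
Ratio Q̄_A / Q̄_B = 179.63 / 244.69 = 0.7341.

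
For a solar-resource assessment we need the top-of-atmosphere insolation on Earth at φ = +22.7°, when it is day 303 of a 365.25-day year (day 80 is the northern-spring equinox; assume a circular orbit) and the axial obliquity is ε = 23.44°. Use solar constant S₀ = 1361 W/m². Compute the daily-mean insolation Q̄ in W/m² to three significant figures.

Solar longitude: λ_s = 360° × (303 − 80)/365.25 = 219.795°.
sin δ = sin 23.44° × sin 219.795° = -0.25460, so δ = -14.750°.
cos H₀ = −tan(+22.7°) tan(-14.750°) = 0.1101, H₀ = 1.4604 rad.
Bracket: H₀ sin φ sin δ + cos φ cos δ sin H₀ = 1.4604×0.38591×-0.25460 + 0.92254×0.96705×0.99392 = -0.143488 + 0.886718 = 0.743230.
Q̄ = (S₀/π) × [bracket] = (1361/π) × 0.743230 = 322.0 W/m².

Q̄ ≈ 322 W/m²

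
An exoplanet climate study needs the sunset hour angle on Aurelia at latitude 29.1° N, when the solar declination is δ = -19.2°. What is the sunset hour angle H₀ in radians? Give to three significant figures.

H₀ = 1.38 rad

cos H₀ = −tan φ · tan δ = −tan(+29.1°) × tan(-19.200°) = 0.1938, so H₀ = 1.3757 rad = 78.82°.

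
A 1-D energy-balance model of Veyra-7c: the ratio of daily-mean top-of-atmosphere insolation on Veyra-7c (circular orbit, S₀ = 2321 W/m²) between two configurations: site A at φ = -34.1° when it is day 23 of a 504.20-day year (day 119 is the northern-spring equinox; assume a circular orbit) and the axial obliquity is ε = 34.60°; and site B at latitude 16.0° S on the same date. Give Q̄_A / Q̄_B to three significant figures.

— Configuration A (φ=-34.1°):
Solar longitude: λ_s = 360° × (23 − 119)/504.20 = -68.544°, i.e. -68.544° + 360° = 291.456°.
sin δ = sin 34.60° × sin 291.456° = -0.52849, so δ = -31.904°.
cos H₀ = −tan(-34.1°) tan(-31.904°) = -0.4215, H₀ = 2.0059 rad.
Bracket: H₀ sin φ sin δ + cos φ cos δ sin H₀ = 2.0059×-0.56064×-0.52849 + 0.82806×0.84894×0.90683 = 0.594333 + 0.637477 = 1.231810.
Q̄ = (S₀/π) × [bracket] = (2321/π) × 1.231810 = 910.06 W/m².
— Configuration B (φ=-16.0°):
cos H₀ = −tan(-16.0°) tan(-31.904°) = -0.1785, H₀ = 1.7503 rad.
Bracket: H₀ sin φ sin δ + cos φ cos δ sin H₀ = 1.7503×-0.27564×-0.52849 + 0.96126×0.84894×0.98394 = 0.254971 + 0.802946 = 1.057917.
Q̄ = (S₀/π) × [bracket] = (2321/π) × 1.057917 = 781.59 W/m².
Ratio Q̄_A / Q̄_B = 910.06 / 781.59 = 1.164.

Q̄_A / Q̄_B ≈ 1.16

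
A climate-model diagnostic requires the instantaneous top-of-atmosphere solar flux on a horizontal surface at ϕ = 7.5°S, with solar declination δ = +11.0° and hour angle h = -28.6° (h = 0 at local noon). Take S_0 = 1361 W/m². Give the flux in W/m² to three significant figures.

1.13e+03 W/m²

cos θ_z = sin ϕ sin δ + cos ϕ cos δ cos h = -0.024906 + 0.854479 = 0.829573.
Flux = S_0 · cos θ_z = 1361 × 0.829573 = 1129 W/m².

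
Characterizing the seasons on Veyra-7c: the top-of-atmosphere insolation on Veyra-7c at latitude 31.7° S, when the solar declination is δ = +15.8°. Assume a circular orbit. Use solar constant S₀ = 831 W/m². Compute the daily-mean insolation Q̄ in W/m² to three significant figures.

cos H₀ = −tan(-31.7°) tan(+15.800°) = 0.1748, H₀ = 1.3951 rad.
Bracket: H₀ sin φ sin δ + cos φ cos δ sin H₀ = 1.3951×-0.52547×0.27228 + 0.85081×0.96222×0.98461 = -0.199604 + 0.806067 = 0.606463.
Q̄ = (S₀/π) × [bracket] = (831/π) × 0.606463 = 160.4 W/m².

Q̄ ≈ 160 W/m²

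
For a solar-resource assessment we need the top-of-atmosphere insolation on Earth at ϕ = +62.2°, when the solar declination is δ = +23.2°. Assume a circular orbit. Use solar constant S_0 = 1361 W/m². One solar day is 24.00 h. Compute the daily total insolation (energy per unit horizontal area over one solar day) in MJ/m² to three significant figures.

cos h₀ = −tan(+62.2°) tan(+23.200°) = -0.8129, h₀ = 2.5199 rad.
Bracket: h₀ sin ϕ sin δ + cos ϕ cos δ sin h₀ = 2.5199×0.88458×0.39394 + 0.46639×0.91914×0.58238 = 0.878113 + 0.249653 = 1.127766.
Q̄ = (S_0/π) × [bracket] = (1361/π) × 1.127766 = 488.57 W/m².
Daily total = Q̄ × 24.00 h × 3600 s/h = 488.57 × 24.00 × 3600 / 10⁶ = 42.21 MJ/m².

42.2 MJ/m²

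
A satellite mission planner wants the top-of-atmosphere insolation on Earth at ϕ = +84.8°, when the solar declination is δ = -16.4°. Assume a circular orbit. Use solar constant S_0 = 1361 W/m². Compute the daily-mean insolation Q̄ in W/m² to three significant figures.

cos h₀ = −tan(+84.8°) tan(-16.400°) = 3.2340 ≥ 1 ⇒ polar night, h₀ = 0 and Q̄ = 0.

Q̄ ≈ 0.00 W/m²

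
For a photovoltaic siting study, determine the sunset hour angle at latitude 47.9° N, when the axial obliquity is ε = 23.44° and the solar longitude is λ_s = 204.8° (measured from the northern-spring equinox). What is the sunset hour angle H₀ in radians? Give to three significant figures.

Solar declination: sin δ = sin ε · sin λ_s = sin 23.44° × sin 204.8° = -0.16685, so δ = -9.605°.
cos H₀ = −tan φ · tan δ = −tan(+47.9°) × tan(-9.605°) = 0.1873, so H₀ = 1.3824 rad = 79.21°.

H₀ = 1.38 rad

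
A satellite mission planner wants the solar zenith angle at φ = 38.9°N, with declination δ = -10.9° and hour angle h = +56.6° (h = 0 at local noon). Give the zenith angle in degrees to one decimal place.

cos θ_z = sin φ sin δ + cos φ cos δ cos h = -0.118745 + 0.420679 = 0.301934.
θ_z = arccos(0.301934) = 72.4°.

θ_z = 72.4°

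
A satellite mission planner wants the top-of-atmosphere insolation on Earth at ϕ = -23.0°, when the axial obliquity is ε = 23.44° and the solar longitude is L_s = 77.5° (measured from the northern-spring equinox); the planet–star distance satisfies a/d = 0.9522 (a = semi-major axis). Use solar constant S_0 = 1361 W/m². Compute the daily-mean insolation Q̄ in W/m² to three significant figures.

Solar declination: sin δ = sin ε · sin L_s = sin 23.44° × sin 77.5° = 0.38836, so δ = +22.852°.
cos h₀ = −tan(-23.0°) tan(+22.852°) = 0.1789, h₀ = 1.3909 rad.
Bracket: h₀ sin ϕ sin δ + cos ϕ cos δ sin h₀ = 1.3909×-0.39073×0.38836 + 0.92050×0.92151×0.98387 = -0.211061 + 0.834568 = 0.623507.
Inverse-square distance factor (a/d)² = 0.9522² = 0.906685.
Q̄ = (S_0/π) × 0.906685 × [bracket] = (1361/π) × 0.906685 × 0.623507 = 244.9 W/m².

Q̄ ≈ 245 W/m²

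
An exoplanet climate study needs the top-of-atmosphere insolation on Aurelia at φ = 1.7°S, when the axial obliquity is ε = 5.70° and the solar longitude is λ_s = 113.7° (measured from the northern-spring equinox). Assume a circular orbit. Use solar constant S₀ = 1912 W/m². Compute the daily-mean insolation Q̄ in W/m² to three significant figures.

Q̄ ≈ 603 W/m²

Solar declination: sin δ = sin ε · sin λ_s = sin 5.70° × sin 113.7° = 0.09094, so δ = +5.218°.
cos H₀ = −tan(-1.7°) tan(+5.218°) = 0.0027, H₀ = 1.5681 rad.
Bracket: H₀ sin φ sin δ + cos φ cos δ sin H₀ = 1.5681×-0.02967×0.09094 + 0.99956×0.99586×1.00000 = -0.004231 + 0.995422 = 0.991191.
Q̄ = (S₀/π) × [bracket] = (1912/π) × 0.991191 = 603.2 W/m².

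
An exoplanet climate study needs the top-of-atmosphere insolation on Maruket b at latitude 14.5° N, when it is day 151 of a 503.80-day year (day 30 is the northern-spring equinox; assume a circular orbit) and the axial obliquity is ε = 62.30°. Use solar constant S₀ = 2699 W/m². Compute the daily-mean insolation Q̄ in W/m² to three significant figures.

Solar longitude: λ_s = 360° × (151 − 30)/503.80 = 86.463°.
sin δ = sin 62.30° × sin 86.463° = 0.88371, so δ = +62.093°.
cos H₀ = −tan(+14.5°) tan(+62.093°) = -0.4883, H₀ = 2.0809 rad.
Bracket: H₀ sin φ sin δ + cos φ cos δ sin H₀ = 2.0809×0.25038×0.88371 + 0.96815×0.46804×0.87268 = 0.460427 + 0.395440 = 0.855867.
Q̄ = (S₀/π) × [bracket] = (2699/π) × 0.855867 = 735.3 W/m².

Q̄ ≈ 735 W/m²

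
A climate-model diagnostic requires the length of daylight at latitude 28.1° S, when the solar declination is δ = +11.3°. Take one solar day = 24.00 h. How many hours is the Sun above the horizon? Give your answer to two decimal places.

11.18 h

cos h₀ = −tan ϕ · tan δ = −tan(-28.1°) × tan(+11.300°) = 0.1067, so h₀ = 1.4639 rad = 83.88°.
Daylight = 2h₀/(2π) × 24.00 h = (1.4639/π) × 24.00 = 11.18 h.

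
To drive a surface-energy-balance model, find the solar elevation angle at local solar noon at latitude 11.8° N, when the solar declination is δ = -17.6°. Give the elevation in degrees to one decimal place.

At local noon the hour angle is zero, so the zenith angle equals |φ − δ| = |+11.8° − (-17.600°)| = 29.400°.
Elevation = 90° − 29.400° = 60.6°.

60.6°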